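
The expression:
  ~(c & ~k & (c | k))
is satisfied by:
  {k: True, c: False}
  {c: False, k: False}
  {c: True, k: True}


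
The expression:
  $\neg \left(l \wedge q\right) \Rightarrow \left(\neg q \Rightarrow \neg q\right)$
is always true.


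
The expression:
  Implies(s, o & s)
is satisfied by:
  {o: True, s: False}
  {s: False, o: False}
  {s: True, o: True}


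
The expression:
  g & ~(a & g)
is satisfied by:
  {g: True, a: False}


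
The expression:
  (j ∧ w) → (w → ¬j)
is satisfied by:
  {w: False, j: False}
  {j: True, w: False}
  {w: True, j: False}


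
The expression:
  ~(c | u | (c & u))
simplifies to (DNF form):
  ~c & ~u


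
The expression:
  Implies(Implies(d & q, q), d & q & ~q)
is never true.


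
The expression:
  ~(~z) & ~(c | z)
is never true.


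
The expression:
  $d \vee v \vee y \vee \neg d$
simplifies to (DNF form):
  $\text{True}$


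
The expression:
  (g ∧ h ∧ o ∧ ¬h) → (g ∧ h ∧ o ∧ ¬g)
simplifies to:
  True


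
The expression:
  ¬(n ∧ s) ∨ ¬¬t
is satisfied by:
  {t: True, s: False, n: False}
  {s: False, n: False, t: False}
  {n: True, t: True, s: False}
  {n: True, s: False, t: False}
  {t: True, s: True, n: False}
  {s: True, t: False, n: False}
  {n: True, s: True, t: True}


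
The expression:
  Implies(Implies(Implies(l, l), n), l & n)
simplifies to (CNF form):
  l | ~n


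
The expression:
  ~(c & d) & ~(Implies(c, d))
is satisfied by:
  {c: True, d: False}


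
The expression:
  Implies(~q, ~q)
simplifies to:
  True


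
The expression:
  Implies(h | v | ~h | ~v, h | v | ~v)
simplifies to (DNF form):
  True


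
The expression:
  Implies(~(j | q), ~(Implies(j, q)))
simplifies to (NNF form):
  j | q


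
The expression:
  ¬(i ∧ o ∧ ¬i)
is always true.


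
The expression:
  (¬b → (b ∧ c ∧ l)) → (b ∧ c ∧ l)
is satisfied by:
  {c: True, l: True, b: False}
  {c: True, l: False, b: False}
  {l: True, c: False, b: False}
  {c: False, l: False, b: False}
  {b: True, c: True, l: True}


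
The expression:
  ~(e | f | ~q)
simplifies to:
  q & ~e & ~f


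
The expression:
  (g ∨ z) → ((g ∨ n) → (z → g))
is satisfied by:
  {g: True, z: False, n: False}
  {g: False, z: False, n: False}
  {n: True, g: True, z: False}
  {n: True, g: False, z: False}
  {z: True, g: True, n: False}
  {z: True, g: False, n: False}
  {z: True, n: True, g: True}


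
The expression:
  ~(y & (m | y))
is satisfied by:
  {y: False}


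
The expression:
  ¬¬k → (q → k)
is always true.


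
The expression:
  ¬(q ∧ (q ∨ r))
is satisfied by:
  {q: False}


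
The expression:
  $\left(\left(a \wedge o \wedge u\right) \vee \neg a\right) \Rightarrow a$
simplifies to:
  $a$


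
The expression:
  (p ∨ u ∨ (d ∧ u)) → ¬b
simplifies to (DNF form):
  (¬p ∧ ¬u) ∨ ¬b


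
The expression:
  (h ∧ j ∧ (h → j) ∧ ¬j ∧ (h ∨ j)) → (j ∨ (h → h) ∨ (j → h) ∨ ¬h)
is always true.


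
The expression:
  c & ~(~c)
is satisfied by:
  {c: True}


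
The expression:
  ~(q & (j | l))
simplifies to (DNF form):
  ~q | (~j & ~l)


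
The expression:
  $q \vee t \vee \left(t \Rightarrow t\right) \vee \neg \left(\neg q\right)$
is always true.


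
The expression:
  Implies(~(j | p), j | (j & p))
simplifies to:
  j | p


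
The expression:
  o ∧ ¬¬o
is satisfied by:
  {o: True}


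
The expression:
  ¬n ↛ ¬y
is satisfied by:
  {y: True, n: False}


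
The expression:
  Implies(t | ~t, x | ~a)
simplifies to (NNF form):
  x | ~a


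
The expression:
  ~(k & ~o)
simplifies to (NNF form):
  o | ~k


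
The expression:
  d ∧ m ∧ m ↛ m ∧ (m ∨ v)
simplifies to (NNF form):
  False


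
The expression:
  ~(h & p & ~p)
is always true.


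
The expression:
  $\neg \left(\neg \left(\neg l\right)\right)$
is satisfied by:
  {l: False}


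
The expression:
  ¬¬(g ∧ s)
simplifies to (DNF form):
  g ∧ s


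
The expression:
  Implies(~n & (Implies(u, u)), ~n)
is always true.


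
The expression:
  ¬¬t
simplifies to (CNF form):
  t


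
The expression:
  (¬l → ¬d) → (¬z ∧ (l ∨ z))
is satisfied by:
  {d: True, z: False, l: False}
  {l: True, d: True, z: False}
  {l: True, z: False, d: False}
  {d: True, z: True, l: False}


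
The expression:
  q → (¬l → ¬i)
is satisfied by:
  {l: True, i: False, q: False}
  {l: False, i: False, q: False}
  {q: True, l: True, i: False}
  {q: True, l: False, i: False}
  {i: True, l: True, q: False}
  {i: True, l: False, q: False}
  {i: True, q: True, l: True}


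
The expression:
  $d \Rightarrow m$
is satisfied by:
  {m: True, d: False}
  {d: False, m: False}
  {d: True, m: True}


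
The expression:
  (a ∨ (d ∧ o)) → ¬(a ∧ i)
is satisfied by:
  {a: False, i: False}
  {i: True, a: False}
  {a: True, i: False}


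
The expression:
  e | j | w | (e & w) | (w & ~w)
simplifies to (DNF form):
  e | j | w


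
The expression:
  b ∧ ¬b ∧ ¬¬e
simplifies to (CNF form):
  False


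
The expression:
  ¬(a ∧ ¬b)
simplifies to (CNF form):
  b ∨ ¬a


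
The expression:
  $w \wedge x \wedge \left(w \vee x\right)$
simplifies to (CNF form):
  $w \wedge x$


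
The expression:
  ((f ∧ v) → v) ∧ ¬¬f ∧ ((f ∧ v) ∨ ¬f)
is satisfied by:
  {f: True, v: True}


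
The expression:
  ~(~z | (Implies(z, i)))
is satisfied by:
  {z: True, i: False}


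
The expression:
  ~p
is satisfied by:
  {p: False}


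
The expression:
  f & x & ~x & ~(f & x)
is never true.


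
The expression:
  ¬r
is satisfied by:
  {r: False}


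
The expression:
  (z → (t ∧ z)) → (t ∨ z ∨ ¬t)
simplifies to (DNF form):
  True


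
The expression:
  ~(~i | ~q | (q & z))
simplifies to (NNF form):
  i & q & ~z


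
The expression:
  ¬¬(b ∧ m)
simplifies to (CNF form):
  b ∧ m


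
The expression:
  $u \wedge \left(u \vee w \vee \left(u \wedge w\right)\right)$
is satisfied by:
  {u: True}


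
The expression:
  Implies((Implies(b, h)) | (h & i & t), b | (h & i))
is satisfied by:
  {i: True, b: True, h: True}
  {i: True, b: True, h: False}
  {b: True, h: True, i: False}
  {b: True, h: False, i: False}
  {i: True, h: True, b: False}


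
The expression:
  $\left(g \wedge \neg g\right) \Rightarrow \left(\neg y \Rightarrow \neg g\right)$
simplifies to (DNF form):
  $\text{True}$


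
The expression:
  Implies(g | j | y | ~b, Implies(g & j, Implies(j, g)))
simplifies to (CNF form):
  True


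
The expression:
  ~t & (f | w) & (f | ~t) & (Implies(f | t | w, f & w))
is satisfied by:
  {w: True, f: True, t: False}


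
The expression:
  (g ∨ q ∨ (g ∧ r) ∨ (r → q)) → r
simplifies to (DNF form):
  r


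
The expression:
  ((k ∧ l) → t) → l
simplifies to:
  l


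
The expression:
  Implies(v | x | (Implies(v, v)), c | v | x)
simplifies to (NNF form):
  c | v | x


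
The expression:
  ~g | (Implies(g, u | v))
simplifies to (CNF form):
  u | v | ~g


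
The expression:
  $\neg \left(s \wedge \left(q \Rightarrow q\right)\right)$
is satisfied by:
  {s: False}


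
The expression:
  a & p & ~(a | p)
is never true.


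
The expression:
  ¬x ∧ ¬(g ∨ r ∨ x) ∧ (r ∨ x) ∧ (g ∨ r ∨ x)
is never true.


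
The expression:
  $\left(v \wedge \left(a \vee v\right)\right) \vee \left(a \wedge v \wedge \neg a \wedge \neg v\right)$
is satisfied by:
  {v: True}


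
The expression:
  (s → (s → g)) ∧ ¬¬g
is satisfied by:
  {g: True}


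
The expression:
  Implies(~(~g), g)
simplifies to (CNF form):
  True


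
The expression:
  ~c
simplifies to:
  ~c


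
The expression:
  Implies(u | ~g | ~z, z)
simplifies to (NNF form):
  z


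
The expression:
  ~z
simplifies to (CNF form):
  ~z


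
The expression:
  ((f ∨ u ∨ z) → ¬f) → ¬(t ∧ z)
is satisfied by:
  {f: True, t: False, z: False}
  {f: False, t: False, z: False}
  {z: True, f: True, t: False}
  {z: True, f: False, t: False}
  {t: True, f: True, z: False}
  {t: True, f: False, z: False}
  {t: True, z: True, f: True}


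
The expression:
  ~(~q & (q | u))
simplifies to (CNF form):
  q | ~u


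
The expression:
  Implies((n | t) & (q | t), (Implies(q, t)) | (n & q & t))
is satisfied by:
  {t: True, q: False, n: False}
  {q: False, n: False, t: False}
  {n: True, t: True, q: False}
  {n: True, q: False, t: False}
  {t: True, q: True, n: False}
  {q: True, t: False, n: False}
  {n: True, q: True, t: True}


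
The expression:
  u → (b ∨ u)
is always true.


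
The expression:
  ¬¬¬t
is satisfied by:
  {t: False}


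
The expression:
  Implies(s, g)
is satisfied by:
  {g: True, s: False}
  {s: False, g: False}
  {s: True, g: True}


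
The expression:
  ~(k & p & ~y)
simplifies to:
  y | ~k | ~p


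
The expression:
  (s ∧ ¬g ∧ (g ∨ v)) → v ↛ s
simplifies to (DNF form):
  g ∨ ¬s ∨ ¬v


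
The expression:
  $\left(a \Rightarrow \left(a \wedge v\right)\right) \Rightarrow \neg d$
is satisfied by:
  {a: True, v: False, d: False}
  {v: False, d: False, a: False}
  {a: True, v: True, d: False}
  {v: True, a: False, d: False}
  {d: True, a: True, v: False}


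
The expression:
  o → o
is always true.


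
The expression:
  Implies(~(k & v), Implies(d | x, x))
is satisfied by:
  {x: True, v: True, k: True, d: False}
  {x: True, v: True, k: False, d: False}
  {x: True, k: True, v: False, d: False}
  {x: True, k: False, v: False, d: False}
  {v: True, k: True, x: False, d: False}
  {v: True, x: False, k: False, d: False}
  {v: False, k: True, x: False, d: False}
  {v: False, x: False, k: False, d: False}
  {x: True, d: True, v: True, k: True}
  {x: True, d: True, v: True, k: False}
  {x: True, d: True, k: True, v: False}
  {x: True, d: True, k: False, v: False}
  {d: True, v: True, k: True, x: False}


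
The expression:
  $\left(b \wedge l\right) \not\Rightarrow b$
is never true.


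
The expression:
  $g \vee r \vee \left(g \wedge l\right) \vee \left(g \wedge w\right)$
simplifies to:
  $g \vee r$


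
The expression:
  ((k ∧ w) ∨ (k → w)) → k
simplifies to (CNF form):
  k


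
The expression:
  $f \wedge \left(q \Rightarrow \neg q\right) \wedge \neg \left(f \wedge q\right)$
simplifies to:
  $f \wedge \neg q$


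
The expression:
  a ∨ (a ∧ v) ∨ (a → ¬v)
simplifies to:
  True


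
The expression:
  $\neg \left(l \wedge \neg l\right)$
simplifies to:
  $\text{True}$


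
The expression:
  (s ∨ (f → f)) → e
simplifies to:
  e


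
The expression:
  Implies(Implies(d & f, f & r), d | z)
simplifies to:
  d | z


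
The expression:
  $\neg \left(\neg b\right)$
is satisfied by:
  {b: True}


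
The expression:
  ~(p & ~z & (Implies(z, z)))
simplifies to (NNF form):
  z | ~p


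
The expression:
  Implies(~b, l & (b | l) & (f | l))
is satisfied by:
  {b: True, l: True}
  {b: True, l: False}
  {l: True, b: False}


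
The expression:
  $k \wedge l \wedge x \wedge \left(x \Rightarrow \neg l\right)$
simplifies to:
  $\text{False}$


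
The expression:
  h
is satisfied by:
  {h: True}


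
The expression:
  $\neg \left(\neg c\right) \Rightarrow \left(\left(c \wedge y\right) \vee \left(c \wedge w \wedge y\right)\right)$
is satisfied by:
  {y: True, c: False}
  {c: False, y: False}
  {c: True, y: True}


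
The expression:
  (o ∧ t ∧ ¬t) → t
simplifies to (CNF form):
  True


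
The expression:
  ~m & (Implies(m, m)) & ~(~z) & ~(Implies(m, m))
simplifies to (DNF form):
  False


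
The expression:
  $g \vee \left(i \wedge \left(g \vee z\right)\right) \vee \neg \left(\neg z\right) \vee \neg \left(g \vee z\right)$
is always true.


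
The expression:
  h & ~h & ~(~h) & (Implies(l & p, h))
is never true.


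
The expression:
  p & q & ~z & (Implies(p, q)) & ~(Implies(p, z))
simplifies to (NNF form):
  p & q & ~z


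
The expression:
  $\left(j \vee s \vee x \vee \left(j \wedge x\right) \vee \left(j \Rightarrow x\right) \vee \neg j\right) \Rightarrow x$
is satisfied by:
  {x: True}


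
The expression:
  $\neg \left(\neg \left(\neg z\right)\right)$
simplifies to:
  $\neg z$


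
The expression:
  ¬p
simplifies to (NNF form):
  ¬p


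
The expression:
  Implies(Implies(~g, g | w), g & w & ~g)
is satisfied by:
  {g: False, w: False}


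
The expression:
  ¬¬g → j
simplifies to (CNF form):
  j ∨ ¬g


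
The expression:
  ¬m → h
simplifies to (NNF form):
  h ∨ m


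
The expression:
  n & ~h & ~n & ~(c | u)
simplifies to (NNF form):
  False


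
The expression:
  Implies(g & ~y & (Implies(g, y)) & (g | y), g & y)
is always true.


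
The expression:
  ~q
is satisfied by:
  {q: False}


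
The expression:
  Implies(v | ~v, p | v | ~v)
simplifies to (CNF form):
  True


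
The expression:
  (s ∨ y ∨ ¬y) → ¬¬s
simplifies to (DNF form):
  s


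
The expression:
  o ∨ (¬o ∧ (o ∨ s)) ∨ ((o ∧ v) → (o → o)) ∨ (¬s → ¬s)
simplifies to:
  True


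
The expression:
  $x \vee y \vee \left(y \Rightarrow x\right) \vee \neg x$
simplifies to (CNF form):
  $\text{True}$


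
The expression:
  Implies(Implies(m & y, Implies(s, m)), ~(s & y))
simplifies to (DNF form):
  ~s | ~y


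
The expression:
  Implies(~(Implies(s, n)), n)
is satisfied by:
  {n: True, s: False}
  {s: False, n: False}
  {s: True, n: True}


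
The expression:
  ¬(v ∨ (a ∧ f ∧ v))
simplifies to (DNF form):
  ¬v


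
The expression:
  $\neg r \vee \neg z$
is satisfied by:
  {z: False, r: False}
  {r: True, z: False}
  {z: True, r: False}


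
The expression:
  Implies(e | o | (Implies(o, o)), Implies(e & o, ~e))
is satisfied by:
  {e: False, o: False}
  {o: True, e: False}
  {e: True, o: False}


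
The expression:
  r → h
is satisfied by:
  {h: True, r: False}
  {r: False, h: False}
  {r: True, h: True}


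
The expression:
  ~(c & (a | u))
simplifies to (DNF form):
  ~c | (~a & ~u)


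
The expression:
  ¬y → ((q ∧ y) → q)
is always true.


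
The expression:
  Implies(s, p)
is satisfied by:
  {p: True, s: False}
  {s: False, p: False}
  {s: True, p: True}


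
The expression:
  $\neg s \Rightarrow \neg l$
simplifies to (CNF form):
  $s \vee \neg l$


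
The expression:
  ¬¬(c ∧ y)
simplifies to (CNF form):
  c ∧ y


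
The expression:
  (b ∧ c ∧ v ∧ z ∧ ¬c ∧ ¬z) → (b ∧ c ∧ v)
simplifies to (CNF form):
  True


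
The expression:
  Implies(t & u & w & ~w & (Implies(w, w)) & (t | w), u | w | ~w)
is always true.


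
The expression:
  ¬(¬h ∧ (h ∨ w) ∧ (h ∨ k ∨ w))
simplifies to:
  h ∨ ¬w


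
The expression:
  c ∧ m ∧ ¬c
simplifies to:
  False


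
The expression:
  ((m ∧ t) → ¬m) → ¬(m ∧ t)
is always true.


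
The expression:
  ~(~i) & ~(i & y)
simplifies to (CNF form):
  i & ~y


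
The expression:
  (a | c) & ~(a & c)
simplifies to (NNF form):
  (a & ~c) | (c & ~a)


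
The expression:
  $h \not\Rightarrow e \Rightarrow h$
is always true.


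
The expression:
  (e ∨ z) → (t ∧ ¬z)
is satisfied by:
  {t: True, z: False, e: False}
  {z: False, e: False, t: False}
  {t: True, e: True, z: False}


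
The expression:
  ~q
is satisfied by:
  {q: False}


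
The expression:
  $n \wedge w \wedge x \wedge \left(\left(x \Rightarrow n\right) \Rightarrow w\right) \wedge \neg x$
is never true.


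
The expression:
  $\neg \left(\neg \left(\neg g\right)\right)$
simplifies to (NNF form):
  $\neg g$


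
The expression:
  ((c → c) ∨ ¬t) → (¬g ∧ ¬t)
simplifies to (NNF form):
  ¬g ∧ ¬t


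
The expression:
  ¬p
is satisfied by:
  {p: False}


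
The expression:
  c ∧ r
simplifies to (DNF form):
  c ∧ r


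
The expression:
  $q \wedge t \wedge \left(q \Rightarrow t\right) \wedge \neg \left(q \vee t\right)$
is never true.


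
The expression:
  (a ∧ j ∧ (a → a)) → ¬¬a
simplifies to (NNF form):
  True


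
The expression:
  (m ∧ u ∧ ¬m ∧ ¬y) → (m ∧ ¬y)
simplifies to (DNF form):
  True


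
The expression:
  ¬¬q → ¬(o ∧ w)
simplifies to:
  ¬o ∨ ¬q ∨ ¬w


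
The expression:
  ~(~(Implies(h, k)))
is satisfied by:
  {k: True, h: False}
  {h: False, k: False}
  {h: True, k: True}


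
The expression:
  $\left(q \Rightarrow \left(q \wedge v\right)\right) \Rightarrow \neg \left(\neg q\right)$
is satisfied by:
  {q: True}


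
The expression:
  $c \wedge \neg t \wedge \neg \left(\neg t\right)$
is never true.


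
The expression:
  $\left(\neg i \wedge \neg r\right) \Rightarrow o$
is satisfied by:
  {i: True, r: True, o: True}
  {i: True, r: True, o: False}
  {i: True, o: True, r: False}
  {i: True, o: False, r: False}
  {r: True, o: True, i: False}
  {r: True, o: False, i: False}
  {o: True, r: False, i: False}


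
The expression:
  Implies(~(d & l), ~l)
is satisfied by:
  {d: True, l: False}
  {l: False, d: False}
  {l: True, d: True}


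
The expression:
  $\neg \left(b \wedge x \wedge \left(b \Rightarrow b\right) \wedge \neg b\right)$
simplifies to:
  $\text{True}$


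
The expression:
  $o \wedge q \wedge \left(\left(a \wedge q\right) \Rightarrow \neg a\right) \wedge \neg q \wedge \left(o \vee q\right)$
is never true.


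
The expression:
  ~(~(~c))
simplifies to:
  ~c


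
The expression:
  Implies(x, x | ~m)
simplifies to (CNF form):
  True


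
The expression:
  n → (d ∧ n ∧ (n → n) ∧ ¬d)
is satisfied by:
  {n: False}


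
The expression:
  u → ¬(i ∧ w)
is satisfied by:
  {w: False, u: False, i: False}
  {i: True, w: False, u: False}
  {u: True, w: False, i: False}
  {i: True, u: True, w: False}
  {w: True, i: False, u: False}
  {i: True, w: True, u: False}
  {u: True, w: True, i: False}


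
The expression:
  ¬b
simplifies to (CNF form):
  ¬b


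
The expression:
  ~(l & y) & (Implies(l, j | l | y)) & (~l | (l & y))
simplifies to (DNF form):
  ~l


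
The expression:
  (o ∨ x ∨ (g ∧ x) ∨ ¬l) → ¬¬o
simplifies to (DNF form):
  o ∨ (l ∧ ¬x)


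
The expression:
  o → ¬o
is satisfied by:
  {o: False}


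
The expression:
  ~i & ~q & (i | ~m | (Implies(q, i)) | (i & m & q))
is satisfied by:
  {q: False, i: False}


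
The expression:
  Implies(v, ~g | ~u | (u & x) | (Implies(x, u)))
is always true.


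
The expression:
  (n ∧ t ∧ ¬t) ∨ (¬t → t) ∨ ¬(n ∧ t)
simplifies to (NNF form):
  True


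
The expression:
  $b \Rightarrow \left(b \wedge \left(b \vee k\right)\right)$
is always true.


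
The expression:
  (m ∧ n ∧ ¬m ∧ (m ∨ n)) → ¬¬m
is always true.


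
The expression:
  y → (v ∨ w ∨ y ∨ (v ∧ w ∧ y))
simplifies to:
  True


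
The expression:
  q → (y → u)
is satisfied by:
  {u: True, q: False, y: False}
  {u: False, q: False, y: False}
  {y: True, u: True, q: False}
  {y: True, u: False, q: False}
  {q: True, u: True, y: False}
  {q: True, u: False, y: False}
  {q: True, y: True, u: True}


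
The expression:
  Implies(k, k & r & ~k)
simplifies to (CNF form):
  ~k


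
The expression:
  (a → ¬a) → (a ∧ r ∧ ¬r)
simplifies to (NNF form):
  a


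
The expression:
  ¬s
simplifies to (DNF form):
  ¬s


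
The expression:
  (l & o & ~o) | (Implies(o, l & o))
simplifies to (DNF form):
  l | ~o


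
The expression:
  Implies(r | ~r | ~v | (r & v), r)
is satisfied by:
  {r: True}


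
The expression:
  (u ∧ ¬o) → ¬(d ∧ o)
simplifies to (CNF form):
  True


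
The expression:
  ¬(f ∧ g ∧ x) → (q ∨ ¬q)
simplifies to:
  True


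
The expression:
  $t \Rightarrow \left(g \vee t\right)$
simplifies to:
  $\text{True}$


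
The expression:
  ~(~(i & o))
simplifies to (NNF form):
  i & o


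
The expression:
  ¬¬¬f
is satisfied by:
  {f: False}


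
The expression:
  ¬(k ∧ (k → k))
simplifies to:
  ¬k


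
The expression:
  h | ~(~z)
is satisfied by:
  {z: True, h: True}
  {z: True, h: False}
  {h: True, z: False}


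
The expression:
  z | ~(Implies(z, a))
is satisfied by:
  {z: True}


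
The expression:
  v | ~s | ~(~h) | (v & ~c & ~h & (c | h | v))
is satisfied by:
  {v: True, h: True, s: False}
  {v: True, s: False, h: False}
  {h: True, s: False, v: False}
  {h: False, s: False, v: False}
  {v: True, h: True, s: True}
  {v: True, s: True, h: False}
  {h: True, s: True, v: False}


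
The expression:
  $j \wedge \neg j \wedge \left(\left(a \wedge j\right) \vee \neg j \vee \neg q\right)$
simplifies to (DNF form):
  $\text{False}$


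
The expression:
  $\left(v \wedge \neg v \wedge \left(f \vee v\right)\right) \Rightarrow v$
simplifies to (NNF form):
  $\text{True}$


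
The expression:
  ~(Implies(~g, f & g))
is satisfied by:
  {g: False}


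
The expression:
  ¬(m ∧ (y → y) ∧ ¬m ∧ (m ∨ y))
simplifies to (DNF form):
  True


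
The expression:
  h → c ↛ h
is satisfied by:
  {h: False}


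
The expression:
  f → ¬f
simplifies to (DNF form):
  ¬f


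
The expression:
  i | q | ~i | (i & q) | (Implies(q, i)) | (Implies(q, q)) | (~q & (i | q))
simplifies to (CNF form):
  True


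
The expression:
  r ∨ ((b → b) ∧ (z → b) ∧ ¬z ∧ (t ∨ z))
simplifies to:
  r ∨ (t ∧ ¬z)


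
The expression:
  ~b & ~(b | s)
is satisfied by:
  {b: False, s: False}


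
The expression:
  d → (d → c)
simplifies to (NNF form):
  c ∨ ¬d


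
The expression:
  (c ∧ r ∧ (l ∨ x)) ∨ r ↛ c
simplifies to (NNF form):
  r ∧ (l ∨ x ∨ ¬c)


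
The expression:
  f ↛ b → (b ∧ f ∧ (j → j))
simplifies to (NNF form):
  b ∨ ¬f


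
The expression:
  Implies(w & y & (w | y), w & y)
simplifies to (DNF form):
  True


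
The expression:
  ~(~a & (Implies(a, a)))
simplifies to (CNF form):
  a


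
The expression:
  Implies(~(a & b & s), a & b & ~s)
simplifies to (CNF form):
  a & b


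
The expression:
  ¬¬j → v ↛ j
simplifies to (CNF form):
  ¬j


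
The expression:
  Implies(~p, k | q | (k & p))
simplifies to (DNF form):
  k | p | q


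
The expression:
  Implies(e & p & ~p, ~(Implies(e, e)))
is always true.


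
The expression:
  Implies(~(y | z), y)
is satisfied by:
  {y: True, z: True}
  {y: True, z: False}
  {z: True, y: False}


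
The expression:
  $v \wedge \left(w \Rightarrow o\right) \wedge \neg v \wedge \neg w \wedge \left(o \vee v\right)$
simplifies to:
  $\text{False}$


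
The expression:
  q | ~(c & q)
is always true.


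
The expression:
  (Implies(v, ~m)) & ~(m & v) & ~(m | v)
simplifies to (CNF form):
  ~m & ~v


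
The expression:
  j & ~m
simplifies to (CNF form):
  j & ~m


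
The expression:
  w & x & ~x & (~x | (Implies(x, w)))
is never true.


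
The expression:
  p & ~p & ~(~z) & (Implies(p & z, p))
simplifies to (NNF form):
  False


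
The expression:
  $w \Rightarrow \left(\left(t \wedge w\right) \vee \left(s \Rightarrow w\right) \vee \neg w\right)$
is always true.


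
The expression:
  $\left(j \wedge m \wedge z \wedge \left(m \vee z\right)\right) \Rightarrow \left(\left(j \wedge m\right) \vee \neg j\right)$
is always true.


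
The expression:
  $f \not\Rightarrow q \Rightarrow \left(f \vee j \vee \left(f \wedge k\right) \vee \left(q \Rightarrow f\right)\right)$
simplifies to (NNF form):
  $\text{True}$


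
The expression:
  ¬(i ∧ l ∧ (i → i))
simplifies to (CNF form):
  ¬i ∨ ¬l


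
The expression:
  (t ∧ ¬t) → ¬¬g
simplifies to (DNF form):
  True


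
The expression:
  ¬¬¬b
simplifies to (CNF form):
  ¬b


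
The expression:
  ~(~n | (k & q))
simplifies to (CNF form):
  n & (~k | ~q)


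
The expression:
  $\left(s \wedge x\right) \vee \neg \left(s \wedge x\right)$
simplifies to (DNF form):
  $\text{True}$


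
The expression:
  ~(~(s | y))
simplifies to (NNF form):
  s | y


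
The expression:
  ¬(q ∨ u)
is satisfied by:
  {q: False, u: False}


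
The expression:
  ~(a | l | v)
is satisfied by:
  {v: False, l: False, a: False}


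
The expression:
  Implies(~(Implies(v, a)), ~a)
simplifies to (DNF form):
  True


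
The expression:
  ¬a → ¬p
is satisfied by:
  {a: True, p: False}
  {p: False, a: False}
  {p: True, a: True}


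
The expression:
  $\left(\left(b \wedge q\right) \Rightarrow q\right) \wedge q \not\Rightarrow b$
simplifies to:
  $q \wedge \neg b$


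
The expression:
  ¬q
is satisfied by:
  {q: False}


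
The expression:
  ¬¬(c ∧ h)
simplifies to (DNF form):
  c ∧ h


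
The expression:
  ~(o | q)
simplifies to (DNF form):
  ~o & ~q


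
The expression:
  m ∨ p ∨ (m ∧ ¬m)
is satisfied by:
  {m: True, p: True}
  {m: True, p: False}
  {p: True, m: False}


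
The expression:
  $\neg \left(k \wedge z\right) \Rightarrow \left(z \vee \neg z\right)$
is always true.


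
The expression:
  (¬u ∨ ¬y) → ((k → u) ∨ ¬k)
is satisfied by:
  {u: True, k: False}
  {k: False, u: False}
  {k: True, u: True}


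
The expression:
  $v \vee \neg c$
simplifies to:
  $v \vee \neg c$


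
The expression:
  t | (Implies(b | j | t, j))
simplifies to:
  j | t | ~b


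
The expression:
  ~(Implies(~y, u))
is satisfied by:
  {u: False, y: False}


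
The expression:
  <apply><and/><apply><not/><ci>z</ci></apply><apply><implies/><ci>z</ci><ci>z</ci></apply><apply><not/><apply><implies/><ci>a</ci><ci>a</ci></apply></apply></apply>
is never true.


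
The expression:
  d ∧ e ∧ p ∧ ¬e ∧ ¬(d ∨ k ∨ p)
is never true.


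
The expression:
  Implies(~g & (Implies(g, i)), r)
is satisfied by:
  {r: True, g: True}
  {r: True, g: False}
  {g: True, r: False}


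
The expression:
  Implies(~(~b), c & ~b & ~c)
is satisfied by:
  {b: False}


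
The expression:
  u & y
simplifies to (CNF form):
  u & y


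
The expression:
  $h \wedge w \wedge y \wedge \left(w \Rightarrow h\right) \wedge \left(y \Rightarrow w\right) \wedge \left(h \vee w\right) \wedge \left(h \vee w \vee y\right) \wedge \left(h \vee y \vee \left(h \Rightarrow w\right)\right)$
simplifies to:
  $h \wedge w \wedge y$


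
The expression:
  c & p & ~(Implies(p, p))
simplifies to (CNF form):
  False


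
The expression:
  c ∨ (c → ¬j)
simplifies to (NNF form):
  True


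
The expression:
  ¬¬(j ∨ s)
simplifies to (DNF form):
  j ∨ s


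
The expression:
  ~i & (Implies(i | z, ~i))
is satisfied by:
  {i: False}


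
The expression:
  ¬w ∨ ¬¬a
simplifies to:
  a ∨ ¬w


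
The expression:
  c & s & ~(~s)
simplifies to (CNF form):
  c & s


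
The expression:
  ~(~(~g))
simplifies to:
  ~g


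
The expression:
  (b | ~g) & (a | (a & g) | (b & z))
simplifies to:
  (a & b) | (b & z) | (a & ~g)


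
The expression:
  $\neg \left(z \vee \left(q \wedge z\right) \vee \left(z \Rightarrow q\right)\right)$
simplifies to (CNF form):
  $\text{False}$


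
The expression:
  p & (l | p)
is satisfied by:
  {p: True}


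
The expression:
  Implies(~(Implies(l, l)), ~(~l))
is always true.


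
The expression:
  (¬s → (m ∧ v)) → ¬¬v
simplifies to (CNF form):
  v ∨ ¬s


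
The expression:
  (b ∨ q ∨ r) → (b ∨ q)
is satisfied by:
  {b: True, q: True, r: False}
  {b: True, q: False, r: False}
  {q: True, b: False, r: False}
  {b: False, q: False, r: False}
  {r: True, b: True, q: True}
  {r: True, b: True, q: False}
  {r: True, q: True, b: False}


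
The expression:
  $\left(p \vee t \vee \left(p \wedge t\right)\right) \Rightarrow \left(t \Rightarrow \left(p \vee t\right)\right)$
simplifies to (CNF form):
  $\text{True}$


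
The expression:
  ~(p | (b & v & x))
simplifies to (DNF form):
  (~b & ~p) | (~p & ~v) | (~p & ~x)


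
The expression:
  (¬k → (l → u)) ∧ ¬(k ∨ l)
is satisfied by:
  {l: False, k: False}


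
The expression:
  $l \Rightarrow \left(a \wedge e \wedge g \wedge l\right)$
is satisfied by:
  {a: True, g: True, e: True, l: False}
  {a: True, g: True, e: False, l: False}
  {a: True, e: True, g: False, l: False}
  {a: True, e: False, g: False, l: False}
  {g: True, e: True, a: False, l: False}
  {g: True, a: False, e: False, l: False}
  {g: False, e: True, a: False, l: False}
  {g: False, a: False, e: False, l: False}
  {a: True, l: True, g: True, e: True}


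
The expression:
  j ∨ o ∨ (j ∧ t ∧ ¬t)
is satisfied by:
  {o: True, j: True}
  {o: True, j: False}
  {j: True, o: False}


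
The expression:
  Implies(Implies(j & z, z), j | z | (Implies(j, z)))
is always true.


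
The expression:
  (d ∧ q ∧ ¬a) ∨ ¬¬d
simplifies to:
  d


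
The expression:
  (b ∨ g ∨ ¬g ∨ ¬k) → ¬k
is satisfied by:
  {k: False}


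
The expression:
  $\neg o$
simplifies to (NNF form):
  $\neg o$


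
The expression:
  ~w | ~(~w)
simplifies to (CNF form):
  True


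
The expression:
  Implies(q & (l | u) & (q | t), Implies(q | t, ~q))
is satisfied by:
  {u: False, q: False, l: False}
  {l: True, u: False, q: False}
  {u: True, l: False, q: False}
  {l: True, u: True, q: False}
  {q: True, l: False, u: False}


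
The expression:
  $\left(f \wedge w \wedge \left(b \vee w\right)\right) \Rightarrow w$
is always true.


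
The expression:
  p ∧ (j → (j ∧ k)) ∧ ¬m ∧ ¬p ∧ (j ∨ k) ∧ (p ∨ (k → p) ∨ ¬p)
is never true.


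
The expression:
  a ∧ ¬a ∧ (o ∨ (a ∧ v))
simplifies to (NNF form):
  False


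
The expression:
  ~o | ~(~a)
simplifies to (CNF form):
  a | ~o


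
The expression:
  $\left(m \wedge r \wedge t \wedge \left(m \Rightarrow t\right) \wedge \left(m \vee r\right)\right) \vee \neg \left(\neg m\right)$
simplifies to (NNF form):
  $m$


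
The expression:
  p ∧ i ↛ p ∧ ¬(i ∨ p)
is never true.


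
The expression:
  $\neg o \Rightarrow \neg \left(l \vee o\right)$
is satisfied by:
  {o: True, l: False}
  {l: False, o: False}
  {l: True, o: True}


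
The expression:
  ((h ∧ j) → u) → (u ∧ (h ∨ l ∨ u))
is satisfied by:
  {u: True, j: True, h: True}
  {u: True, j: True, h: False}
  {u: True, h: True, j: False}
  {u: True, h: False, j: False}
  {j: True, h: True, u: False}


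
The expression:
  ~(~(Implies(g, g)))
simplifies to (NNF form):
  True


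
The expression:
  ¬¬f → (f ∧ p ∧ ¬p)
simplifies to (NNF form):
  ¬f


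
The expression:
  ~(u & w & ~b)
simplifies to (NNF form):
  b | ~u | ~w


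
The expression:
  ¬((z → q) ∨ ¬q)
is never true.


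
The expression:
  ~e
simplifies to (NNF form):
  ~e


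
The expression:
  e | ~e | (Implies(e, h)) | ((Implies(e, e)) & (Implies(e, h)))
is always true.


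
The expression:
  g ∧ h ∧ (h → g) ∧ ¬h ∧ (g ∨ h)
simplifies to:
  False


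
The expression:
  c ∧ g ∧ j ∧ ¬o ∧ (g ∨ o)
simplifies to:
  c ∧ g ∧ j ∧ ¬o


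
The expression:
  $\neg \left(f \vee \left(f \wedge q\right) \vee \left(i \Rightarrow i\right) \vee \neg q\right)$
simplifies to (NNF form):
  $\text{False}$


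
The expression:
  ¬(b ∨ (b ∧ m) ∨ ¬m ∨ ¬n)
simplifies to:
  m ∧ n ∧ ¬b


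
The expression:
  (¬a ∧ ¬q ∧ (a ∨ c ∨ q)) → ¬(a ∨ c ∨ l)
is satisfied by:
  {a: True, q: True, c: False}
  {a: True, c: False, q: False}
  {q: True, c: False, a: False}
  {q: False, c: False, a: False}
  {a: True, q: True, c: True}
  {a: True, c: True, q: False}
  {q: True, c: True, a: False}


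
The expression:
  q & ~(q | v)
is never true.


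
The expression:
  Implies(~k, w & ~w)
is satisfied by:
  {k: True}


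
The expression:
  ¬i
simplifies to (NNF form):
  ¬i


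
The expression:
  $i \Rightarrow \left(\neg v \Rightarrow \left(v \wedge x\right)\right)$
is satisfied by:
  {v: True, i: False}
  {i: False, v: False}
  {i: True, v: True}


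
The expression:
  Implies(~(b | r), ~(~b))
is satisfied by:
  {r: True, b: True}
  {r: True, b: False}
  {b: True, r: False}


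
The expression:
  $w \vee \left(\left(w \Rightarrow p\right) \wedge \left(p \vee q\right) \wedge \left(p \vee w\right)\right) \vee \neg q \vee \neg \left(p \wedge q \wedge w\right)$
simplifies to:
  $\text{True}$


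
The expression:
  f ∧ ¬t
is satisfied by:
  {f: True, t: False}


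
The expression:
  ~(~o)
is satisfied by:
  {o: True}


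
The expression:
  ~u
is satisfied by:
  {u: False}


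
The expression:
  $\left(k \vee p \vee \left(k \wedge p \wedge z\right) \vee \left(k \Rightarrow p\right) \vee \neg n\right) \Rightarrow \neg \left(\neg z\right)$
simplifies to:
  $z$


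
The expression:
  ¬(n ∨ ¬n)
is never true.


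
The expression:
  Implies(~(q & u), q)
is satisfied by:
  {q: True}


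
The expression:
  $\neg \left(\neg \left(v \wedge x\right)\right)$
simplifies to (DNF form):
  $v \wedge x$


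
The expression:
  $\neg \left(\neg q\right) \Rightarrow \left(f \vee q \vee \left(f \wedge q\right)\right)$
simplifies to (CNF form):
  $\text{True}$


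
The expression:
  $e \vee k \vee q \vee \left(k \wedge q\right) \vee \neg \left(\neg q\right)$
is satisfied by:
  {k: True, q: True, e: True}
  {k: True, q: True, e: False}
  {k: True, e: True, q: False}
  {k: True, e: False, q: False}
  {q: True, e: True, k: False}
  {q: True, e: False, k: False}
  {e: True, q: False, k: False}


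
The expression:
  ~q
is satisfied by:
  {q: False}


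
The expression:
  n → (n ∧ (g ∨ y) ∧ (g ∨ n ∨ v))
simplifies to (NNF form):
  g ∨ y ∨ ¬n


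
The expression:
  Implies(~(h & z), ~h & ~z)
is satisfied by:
  {h: False, z: False}
  {z: True, h: True}


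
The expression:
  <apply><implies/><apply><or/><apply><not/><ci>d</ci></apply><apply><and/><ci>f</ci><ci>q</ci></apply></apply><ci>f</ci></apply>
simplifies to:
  <apply><or/><ci>d</ci><ci>f</ci></apply>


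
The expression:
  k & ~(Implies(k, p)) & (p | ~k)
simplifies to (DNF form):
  False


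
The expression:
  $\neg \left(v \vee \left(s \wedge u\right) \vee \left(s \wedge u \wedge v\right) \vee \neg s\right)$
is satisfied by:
  {s: True, u: False, v: False}


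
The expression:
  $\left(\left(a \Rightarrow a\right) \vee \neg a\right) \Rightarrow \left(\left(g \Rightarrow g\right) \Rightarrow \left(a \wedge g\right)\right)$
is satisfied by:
  {a: True, g: True}


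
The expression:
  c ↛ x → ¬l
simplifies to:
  x ∨ ¬c ∨ ¬l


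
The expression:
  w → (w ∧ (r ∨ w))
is always true.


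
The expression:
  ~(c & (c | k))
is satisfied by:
  {c: False}


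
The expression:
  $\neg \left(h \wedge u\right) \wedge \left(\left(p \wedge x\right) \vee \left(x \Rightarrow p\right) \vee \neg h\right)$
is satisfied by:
  {p: True, u: False, h: False, x: False}
  {p: False, u: False, h: False, x: False}
  {x: True, p: True, u: False, h: False}
  {x: True, p: False, u: False, h: False}
  {u: True, p: True, x: False, h: False}
  {u: True, p: False, x: False, h: False}
  {u: True, x: True, p: True, h: False}
  {u: True, x: True, p: False, h: False}
  {h: True, p: True, u: False, x: False}
  {h: True, p: False, u: False, x: False}
  {h: True, x: True, p: True, u: False}


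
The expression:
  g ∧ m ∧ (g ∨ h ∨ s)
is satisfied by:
  {m: True, g: True}


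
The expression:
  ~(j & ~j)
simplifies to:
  True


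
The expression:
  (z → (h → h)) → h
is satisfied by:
  {h: True}


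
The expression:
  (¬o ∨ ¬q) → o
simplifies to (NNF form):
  o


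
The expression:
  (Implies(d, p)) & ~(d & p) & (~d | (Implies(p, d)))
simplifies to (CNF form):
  ~d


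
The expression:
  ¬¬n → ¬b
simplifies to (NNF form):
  ¬b ∨ ¬n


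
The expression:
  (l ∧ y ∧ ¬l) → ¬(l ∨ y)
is always true.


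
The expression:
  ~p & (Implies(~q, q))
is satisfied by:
  {q: True, p: False}


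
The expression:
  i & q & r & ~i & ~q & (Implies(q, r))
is never true.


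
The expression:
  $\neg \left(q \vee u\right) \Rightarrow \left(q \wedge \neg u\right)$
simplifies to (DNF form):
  $q \vee u$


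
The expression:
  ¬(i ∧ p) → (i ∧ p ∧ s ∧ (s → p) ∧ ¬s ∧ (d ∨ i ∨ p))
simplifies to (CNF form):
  i ∧ p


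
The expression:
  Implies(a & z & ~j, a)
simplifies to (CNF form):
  True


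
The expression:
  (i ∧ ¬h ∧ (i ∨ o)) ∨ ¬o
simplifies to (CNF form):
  (i ∨ ¬o) ∧ (¬h ∨ ¬o)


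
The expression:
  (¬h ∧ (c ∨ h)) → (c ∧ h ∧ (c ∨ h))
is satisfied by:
  {h: True, c: False}
  {c: False, h: False}
  {c: True, h: True}


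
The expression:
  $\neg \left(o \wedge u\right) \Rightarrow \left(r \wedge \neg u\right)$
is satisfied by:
  {o: True, r: True, u: False}
  {r: True, u: False, o: False}
  {o: True, u: True, r: True}
  {o: True, u: True, r: False}


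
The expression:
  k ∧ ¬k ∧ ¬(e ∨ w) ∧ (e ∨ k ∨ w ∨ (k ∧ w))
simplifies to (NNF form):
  False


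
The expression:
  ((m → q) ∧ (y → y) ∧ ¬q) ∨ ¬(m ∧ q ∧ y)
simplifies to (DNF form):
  ¬m ∨ ¬q ∨ ¬y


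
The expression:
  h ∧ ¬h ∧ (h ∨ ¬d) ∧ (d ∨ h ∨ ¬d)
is never true.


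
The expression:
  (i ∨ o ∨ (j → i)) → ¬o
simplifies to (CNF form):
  ¬o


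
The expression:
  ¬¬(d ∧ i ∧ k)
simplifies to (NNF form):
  d ∧ i ∧ k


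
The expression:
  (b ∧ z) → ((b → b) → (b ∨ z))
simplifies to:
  True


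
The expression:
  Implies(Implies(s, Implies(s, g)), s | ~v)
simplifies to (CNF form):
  s | ~v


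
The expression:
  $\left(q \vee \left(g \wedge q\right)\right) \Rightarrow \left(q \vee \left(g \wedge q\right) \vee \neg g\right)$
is always true.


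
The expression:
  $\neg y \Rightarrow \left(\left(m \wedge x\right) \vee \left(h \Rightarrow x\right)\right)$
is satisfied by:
  {y: True, x: True, h: False}
  {y: True, x: False, h: False}
  {x: True, y: False, h: False}
  {y: False, x: False, h: False}
  {h: True, y: True, x: True}
  {h: True, y: True, x: False}
  {h: True, x: True, y: False}
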